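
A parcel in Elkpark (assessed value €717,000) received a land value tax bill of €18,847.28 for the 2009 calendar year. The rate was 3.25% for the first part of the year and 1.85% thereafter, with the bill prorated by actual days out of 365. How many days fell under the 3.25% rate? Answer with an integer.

Let d = days at the first rate; then 365 − d days at the second rate.
€717,000 × [3.25%·d + 1.85%·(365−d)] / 365 = €18,847.28
Solving gives d = 203, so the new rate took effect on 23 July 2009.

203 days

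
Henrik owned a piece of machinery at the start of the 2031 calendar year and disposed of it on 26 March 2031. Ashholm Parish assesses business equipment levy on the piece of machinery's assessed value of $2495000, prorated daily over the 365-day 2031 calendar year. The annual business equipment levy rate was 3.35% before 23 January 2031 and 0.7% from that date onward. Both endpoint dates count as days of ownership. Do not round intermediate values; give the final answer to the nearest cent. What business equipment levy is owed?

1 January – 22 January 2031: 22 days at 3.35% → $2495000 × 3.35% × 22/365 = $5037.8493
23 January – 26 March 2031: 63 days at 0.7% → $2495000 × 0.7% × 63/365 = $3014.5068
Total = $8052.3562

$8052.36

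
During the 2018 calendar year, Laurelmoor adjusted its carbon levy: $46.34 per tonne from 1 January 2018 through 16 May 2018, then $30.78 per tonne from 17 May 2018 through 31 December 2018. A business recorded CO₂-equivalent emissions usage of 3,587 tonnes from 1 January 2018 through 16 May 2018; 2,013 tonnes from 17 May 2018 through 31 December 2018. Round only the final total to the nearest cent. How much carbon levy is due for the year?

$228,181.72

1 January – 16 May 2018: 3,587 tonnes at $46.34/tonne → $166,221.58
17 May – 31 December 2018: 2,013 tonnes at $30.78/tonne → $61,960.14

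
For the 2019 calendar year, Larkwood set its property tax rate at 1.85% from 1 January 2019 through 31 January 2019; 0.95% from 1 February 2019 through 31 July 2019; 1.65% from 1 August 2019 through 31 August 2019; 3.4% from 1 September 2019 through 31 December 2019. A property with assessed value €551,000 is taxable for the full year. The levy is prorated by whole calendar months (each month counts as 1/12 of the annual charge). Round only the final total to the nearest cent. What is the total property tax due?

€10,469.00

1 January – 31 January 2019: 1 month at 1.85% → €551,000 × 1.85% × 1/12 = €849.4583
1 February – 31 July 2019: 6 months at 0.95% → €551,000 × 0.95% × 6/12 = €2,617.2500
1 August – 31 August 2019: 1 month at 1.65% → €551,000 × 1.65% × 1/12 = €757.6250
1 September – 31 December 2019: 4 months at 3.4% → €551,000 × 3.4% × 4/12 = €6,244.6667
Total = €10,469.0000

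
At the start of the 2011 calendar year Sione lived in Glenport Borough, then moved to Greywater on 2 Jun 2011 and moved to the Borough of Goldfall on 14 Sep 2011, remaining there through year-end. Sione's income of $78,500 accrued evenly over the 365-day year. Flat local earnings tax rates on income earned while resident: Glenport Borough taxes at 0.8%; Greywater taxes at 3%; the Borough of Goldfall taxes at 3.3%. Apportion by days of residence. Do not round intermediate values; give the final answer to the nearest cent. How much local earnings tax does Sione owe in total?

Glenport Borough, 1 Jan – 1 Jun 2011: 152 days → $78,500 × 0.8% × 152/365 = $261.5233
Greywater, 2 Jun – 13 Sep 2011: 104 days → $78,500 × 3% × 104/365 = $671.0137
The Borough of Goldfall, 14 Sep – 31 Dec 2011: 109 days → $78,500 × 3.3% × 109/365 = $773.6014
Total = $1,706.1384

$1,706.14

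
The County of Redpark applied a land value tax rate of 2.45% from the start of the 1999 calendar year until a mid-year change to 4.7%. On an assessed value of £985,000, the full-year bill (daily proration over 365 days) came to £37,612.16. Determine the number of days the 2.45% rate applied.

Let d = days at the first rate; then 365 − d days at the second rate.
£985,000 × [2.45%·d + 4.7%·(365−d)] / 365 = £37,612.16
Solving gives d = 143, so the new rate took effect on May 24, 1999.

143 days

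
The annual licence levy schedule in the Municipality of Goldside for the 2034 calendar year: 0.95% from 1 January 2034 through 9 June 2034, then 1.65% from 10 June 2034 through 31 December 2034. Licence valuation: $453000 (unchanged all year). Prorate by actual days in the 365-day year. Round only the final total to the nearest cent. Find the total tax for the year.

$6084.47

1 January – 9 June 2034: 160 days at 0.95% → $453000 × 0.95% × 160/365 = $1886.4658
10 June – 31 December 2034: 205 days at 1.65% → $453000 × 1.65% × 205/365 = $4198.0068
Total = $6084.4726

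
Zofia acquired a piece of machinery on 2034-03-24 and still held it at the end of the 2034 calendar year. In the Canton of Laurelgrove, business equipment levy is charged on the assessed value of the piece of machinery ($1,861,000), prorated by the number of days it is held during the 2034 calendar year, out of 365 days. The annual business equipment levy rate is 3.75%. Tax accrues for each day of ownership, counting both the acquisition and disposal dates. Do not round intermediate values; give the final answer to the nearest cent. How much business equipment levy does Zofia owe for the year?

Days held (2034-03-24 to 2034-12-31): 283 out of 365
Tax = $1,861,000 × 3.75% × 283/365 = $54,109.2123

$54,109.21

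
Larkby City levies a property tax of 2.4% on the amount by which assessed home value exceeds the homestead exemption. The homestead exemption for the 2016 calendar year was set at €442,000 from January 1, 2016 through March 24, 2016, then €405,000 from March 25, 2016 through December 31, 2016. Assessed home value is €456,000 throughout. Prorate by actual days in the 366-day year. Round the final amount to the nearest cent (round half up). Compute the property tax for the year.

€1,020.20

January 1 – March 24, 2016: 84 days, exemption €442,000 → (€456,000 − €442,000) × 2.4% × 84/366 = €77.1148
March 25 – December 31, 2016: 282 days, exemption €405,000 → (€456,000 − €405,000) × 2.4% × 282/366 = €943.0820
Total = €1,020.1967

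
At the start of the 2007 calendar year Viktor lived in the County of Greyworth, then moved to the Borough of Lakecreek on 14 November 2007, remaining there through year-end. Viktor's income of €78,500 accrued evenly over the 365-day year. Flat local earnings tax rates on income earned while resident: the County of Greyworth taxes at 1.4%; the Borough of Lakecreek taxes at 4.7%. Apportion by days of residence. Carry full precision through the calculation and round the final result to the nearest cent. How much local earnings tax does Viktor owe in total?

The County of Greyworth, 1 January – 13 November 2007: 317 days → €78,500 × 1.4% × 317/365 = €954.4740
The Borough of Lakecreek, 14 November – 31 December 2007: 48 days → €78,500 × 4.7% × 48/365 = €485.1945
Total = €1,439.6685

€1,439.67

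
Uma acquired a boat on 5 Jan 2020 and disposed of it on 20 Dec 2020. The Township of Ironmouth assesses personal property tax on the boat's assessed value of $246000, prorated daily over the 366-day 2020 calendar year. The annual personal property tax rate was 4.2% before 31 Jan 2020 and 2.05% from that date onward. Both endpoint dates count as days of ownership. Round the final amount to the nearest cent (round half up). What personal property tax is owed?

$5212.04

5 Jan – 30 Jan 2020: 26 days at 4.2% → $246000 × 4.2% × 26/366 = $733.9672
31 Jan – 20 Dec 2020: 325 days at 2.05% → $246000 × 2.05% × 325/366 = $4478.0738
Total = $5212.0410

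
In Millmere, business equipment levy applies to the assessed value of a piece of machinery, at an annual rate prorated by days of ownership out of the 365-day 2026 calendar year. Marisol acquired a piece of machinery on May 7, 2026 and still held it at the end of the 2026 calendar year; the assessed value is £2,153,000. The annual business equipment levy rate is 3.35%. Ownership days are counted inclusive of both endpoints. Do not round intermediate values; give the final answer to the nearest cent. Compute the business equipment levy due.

Days held (May 7 – December 31, 2026): 239 out of 365
Tax = £2,153,000 × 3.35% × 239/365 = £47,227.3822

£47,227.38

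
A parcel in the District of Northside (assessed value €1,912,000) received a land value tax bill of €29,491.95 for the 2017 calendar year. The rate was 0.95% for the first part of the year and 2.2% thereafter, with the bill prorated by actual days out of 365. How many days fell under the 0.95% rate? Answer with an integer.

Let d = days at the first rate; then 365 − d days at the second rate.
€1,912,000 × [0.95%·d + 2.2%·(365−d)] / 365 = €29,491.95
Solving gives d = 192, so the new rate took effect on 12 July 2017.

192 days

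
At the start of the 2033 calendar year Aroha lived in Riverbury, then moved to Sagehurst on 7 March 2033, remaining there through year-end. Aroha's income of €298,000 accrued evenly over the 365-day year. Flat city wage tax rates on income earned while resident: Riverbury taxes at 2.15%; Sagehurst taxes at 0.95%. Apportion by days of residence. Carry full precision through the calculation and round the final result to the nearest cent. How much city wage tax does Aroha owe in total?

€3,467.82

Riverbury, 1 January – 6 March 2033: 65 days → €298,000 × 2.15% × 65/365 = €1,140.9726
Sagehurst, 7 March – 31 December 2033: 300 days → €298,000 × 0.95% × 300/365 = €2,326.8493
Total = €3,467.8219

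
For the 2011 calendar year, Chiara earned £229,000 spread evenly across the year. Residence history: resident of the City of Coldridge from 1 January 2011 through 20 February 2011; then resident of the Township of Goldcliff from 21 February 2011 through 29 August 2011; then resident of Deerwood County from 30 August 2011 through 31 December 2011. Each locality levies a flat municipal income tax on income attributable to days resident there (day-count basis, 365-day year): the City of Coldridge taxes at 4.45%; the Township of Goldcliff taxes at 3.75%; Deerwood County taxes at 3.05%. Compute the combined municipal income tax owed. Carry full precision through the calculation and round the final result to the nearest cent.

£8,266.90

The City of Coldridge, 1 January – 20 February 2011: 51 days → £229,000 × 4.45% × 51/365 = £1,423.8781
The Township of Goldcliff, 21 February – 29 August 2011: 190 days → £229,000 × 3.75% × 190/365 = £4,470.2055
Deerwood County, 30 August – 31 December 2011: 124 days → £229,000 × 3.05% × 124/365 = £2,372.8164
Total = £8,266.9000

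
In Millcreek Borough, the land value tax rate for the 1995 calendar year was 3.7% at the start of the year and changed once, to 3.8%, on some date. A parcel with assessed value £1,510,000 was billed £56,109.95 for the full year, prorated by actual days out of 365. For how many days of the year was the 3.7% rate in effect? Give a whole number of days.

Let d = days at the first rate; then 365 − d days at the second rate.
£1,510,000 × [3.7%·d + 3.8%·(365−d)] / 365 = £56,109.95
Solving gives d = 307, so the new rate took effect on 4 Nov 1995.

307 days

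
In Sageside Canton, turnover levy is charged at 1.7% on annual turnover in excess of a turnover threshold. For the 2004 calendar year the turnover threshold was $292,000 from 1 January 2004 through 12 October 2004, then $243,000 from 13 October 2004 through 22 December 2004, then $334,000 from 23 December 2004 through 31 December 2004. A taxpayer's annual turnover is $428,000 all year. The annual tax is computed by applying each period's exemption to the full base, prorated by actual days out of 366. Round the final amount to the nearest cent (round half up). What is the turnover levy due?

$2,456.04

1 January – 12 October 2004: 286 days, exemption $292,000 → ($428,000 − $292,000) × 1.7% × 286/366 = $1,806.6448
13 October – 22 December 2004: 71 days, exemption $243,000 → ($428,000 − $243,000) × 1.7% × 71/366 = $610.0956
23 December – 31 December 2004: 9 days, exemption $334,000 → ($428,000 − $334,000) × 1.7% × 9/366 = $39.2951
Total = $2,456.0355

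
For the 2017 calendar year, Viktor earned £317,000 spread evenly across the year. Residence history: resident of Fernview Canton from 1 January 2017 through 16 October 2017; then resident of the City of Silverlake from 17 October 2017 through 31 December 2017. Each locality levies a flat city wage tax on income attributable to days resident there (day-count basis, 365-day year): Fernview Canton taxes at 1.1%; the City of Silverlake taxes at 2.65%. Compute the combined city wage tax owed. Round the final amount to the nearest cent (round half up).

£4,510.08

Fernview Canton, 1 January – 16 October 2017: 289 days → £317,000 × 1.1% × 289/365 = £2,760.9397
The City of Silverlake, 17 October – 31 December 2017: 76 days → £317,000 × 2.65% × 76/365 = £1,749.1452
Total = £4,510.0849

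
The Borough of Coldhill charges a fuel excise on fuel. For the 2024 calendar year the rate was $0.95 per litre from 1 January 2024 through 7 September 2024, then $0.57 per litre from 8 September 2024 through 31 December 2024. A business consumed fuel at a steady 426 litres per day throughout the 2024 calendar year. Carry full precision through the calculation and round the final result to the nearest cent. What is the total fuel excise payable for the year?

$129504.00

1 January – 7 September 2024: 251 days × 426 litres/day = 106,926 litres at $0.95/litre → $101579.70
8 September – 31 December 2024: 115 days × 426 litres/day = 48,990 litres at $0.57/litre → $27924.30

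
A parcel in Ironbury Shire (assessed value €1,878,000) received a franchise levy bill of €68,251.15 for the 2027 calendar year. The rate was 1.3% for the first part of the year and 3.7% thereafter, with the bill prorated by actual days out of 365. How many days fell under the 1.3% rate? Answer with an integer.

10 days

Let d = days at the first rate; then 365 − d days at the second rate.
€1,878,000 × [1.3%·d + 3.7%·(365−d)] / 365 = €68,251.15
Solving gives d = 10, so the new rate took effect on 11 Jan 2027.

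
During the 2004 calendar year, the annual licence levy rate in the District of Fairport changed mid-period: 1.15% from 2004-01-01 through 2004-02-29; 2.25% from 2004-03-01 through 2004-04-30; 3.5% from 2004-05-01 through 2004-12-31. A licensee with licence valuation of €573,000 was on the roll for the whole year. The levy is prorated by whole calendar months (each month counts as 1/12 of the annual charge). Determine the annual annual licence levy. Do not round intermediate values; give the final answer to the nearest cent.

€16,617.00

2004-01-01 to 2004-02-29: 2 months at 1.15% → €573,000 × 1.15% × 2/12 = €1,098.2500
2004-03-01 to 2004-04-30: 2 months at 2.25% → €573,000 × 2.25% × 2/12 = €2,148.7500
2004-05-01 to 2004-12-31: 8 months at 3.5% → €573,000 × 3.5% × 8/12 = €13,370.0000
Total = €16,617.0000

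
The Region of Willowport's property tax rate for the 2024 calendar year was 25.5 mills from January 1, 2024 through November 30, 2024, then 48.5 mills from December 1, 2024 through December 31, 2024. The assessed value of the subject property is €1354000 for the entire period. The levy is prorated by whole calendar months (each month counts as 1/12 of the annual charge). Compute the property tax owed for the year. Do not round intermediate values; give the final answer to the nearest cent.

January 1 – November 30, 2024: 11 months at 25.5 mills → €1354000 × 2.55% × 11/12 = €31649.7500
December 1 – December 31, 2024: 1 month at 48.5 mills → €1354000 × 4.85% × 1/12 = €5472.4167
Total = €37122.1667

€37122.17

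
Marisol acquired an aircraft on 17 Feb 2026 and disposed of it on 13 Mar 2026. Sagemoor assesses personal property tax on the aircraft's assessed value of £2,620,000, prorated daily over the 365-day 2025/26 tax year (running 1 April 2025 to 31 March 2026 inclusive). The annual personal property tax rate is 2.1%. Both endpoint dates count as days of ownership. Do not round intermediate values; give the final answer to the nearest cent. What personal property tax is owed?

Days held (17 Feb – 13 Mar 2026): 25 out of 365
Tax = £2,620,000 × 2.1% × 25/365 = £3,768.4932

£3,768.49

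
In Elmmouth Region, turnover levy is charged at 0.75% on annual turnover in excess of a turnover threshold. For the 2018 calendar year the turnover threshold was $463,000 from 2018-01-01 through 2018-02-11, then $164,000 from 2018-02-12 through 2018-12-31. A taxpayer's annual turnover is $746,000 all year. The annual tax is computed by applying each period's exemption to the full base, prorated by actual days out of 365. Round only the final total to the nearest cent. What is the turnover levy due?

$4,106.96

2018-01-01 to 2018-02-11: 42 days, exemption $463,000 → ($746,000 − $463,000) × 0.75% × 42/365 = $244.2329
2018-02-12 to 2018-12-31: 323 days, exemption $164,000 → ($746,000 − $164,000) × 0.75% × 323/365 = $3,862.7260
Total = $4,106.9589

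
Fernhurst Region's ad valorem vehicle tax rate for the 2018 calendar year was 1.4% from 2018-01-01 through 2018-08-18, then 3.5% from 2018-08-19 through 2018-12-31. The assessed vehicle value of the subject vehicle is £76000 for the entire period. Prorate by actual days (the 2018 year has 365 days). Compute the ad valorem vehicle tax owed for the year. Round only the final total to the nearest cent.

2018-01-01 to 2018-08-18: 230 days at 1.4% → £76000 × 1.4% × 230/365 = £670.4658
2018-08-19 to 2018-12-31: 135 days at 3.5% → £76000 × 3.5% × 135/365 = £983.8356
Total = £1654.3014

£1654.30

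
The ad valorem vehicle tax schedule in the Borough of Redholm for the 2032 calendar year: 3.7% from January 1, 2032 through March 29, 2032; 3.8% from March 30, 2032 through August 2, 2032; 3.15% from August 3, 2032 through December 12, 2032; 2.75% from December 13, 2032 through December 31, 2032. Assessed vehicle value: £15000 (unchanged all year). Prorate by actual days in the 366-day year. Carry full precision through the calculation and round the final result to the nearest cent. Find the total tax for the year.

£523.01

January 1 – March 29, 2032: 89 days at 3.7% → £15000 × 3.7% × 89/366 = £134.9590
March 30 – August 2, 2032: 126 days at 3.8% → £15000 × 3.8% × 126/366 = £196.2295
August 3 – December 12, 2032: 132 days at 3.15% → £15000 × 3.15% × 132/366 = £170.4098
December 13 – December 31, 2032: 19 days at 2.75% → £15000 × 2.75% × 19/366 = £21.4139
Total = £523.0123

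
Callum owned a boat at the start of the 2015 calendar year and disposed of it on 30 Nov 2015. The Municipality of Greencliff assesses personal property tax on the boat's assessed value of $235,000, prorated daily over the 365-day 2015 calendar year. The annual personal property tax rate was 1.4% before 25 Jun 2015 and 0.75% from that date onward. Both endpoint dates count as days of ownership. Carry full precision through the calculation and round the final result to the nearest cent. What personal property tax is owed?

$2,345.17

1 Jan – 24 Jun 2015: 175 days at 1.4% → $235,000 × 1.4% × 175/365 = $1,577.3973
25 Jun – 30 Nov 2015: 159 days at 0.75% → $235,000 × 0.75% × 159/365 = $767.7740
Total = $2,345.1712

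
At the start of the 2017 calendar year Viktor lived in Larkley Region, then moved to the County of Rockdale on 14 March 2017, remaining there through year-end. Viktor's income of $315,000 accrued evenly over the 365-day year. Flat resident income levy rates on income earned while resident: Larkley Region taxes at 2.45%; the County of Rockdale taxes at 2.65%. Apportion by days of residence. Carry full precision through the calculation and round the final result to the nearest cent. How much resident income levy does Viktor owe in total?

$8,223.23

Larkley Region, 1 January – 13 March 2017: 72 days → $315,000 × 2.45% × 72/365 = $1,522.3562
The County of Rockdale, 14 March – 31 December 2017: 293 days → $315,000 × 2.65% × 293/365 = $6,700.8699
Total = $8,223.2260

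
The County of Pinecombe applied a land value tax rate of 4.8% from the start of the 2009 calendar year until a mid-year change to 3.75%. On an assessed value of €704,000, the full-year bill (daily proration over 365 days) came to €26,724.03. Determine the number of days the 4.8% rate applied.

Let d = days at the first rate; then 365 − d days at the second rate.
€704,000 × [4.8%·d + 3.75%·(365−d)] / 365 = €26,724.03
Solving gives d = 16, so the new rate took effect on 17 Jan 2009.

16 days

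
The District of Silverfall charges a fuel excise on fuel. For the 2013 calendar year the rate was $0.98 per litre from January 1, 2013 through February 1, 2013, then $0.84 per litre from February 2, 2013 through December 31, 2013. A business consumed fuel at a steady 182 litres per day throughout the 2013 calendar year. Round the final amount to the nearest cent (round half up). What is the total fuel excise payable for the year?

January 1 – February 1, 2013: 32 days × 182 litres/day = 5,824 litres at $0.98/litre → $5,707.52
February 2 – December 31, 2013: 333 days × 182 litres/day = 60,606 litres at $0.84/litre → $50,909.04

$56,616.56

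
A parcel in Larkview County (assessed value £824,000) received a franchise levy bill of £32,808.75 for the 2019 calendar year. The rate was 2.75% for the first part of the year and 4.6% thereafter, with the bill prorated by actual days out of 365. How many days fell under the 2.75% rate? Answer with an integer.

Let d = days at the first rate; then 365 − d days at the second rate.
£824,000 × [2.75%·d + 4.6%·(365−d)] / 365 = £32,808.75
Solving gives d = 122, so the new rate took effect on May 3, 2019.

122 days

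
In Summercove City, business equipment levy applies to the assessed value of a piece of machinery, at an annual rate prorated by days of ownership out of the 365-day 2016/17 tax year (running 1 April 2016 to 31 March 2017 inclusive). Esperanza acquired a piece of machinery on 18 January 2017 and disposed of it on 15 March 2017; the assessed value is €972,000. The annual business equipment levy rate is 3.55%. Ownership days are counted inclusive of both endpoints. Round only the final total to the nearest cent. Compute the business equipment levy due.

Days held (18 January – 15 March 2017): 57 out of 365
Tax = €972,000 × 3.55% × 57/365 = €5,388.6082

€5,388.61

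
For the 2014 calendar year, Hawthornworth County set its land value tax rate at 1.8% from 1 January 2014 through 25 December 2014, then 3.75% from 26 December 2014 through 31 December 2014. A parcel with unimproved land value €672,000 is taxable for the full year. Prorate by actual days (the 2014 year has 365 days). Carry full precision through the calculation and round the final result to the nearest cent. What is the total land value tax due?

1 January – 25 December 2014: 359 days at 1.8% → €672,000 × 1.8% × 359/365 = €11,897.1616
26 December – 31 December 2014: 6 days at 3.75% → €672,000 × 3.75% × 6/365 = €414.2466
Total = €12,311.4082

€12,311.41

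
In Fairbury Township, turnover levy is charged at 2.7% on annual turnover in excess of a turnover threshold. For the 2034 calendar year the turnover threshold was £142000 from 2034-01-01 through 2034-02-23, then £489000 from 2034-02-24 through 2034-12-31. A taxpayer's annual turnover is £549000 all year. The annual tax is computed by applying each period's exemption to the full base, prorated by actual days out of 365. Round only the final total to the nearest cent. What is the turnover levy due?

£3006.10

2034-01-01 to 2034-02-23: 54 days, exemption £142000 → (£549000 − £142000) × 2.7% × 54/365 = £1625.7699
2034-02-24 to 2034-12-31: 311 days, exemption £489000 → (£549000 − £489000) × 2.7% × 311/365 = £1380.3288
Total = £3006.0986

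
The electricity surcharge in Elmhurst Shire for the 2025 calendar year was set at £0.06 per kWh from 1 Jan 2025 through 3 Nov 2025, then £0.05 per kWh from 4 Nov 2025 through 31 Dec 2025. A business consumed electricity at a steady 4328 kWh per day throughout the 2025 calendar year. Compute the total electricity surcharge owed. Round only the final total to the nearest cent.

1 Jan – 3 Nov 2025: 307 days × 4328 kWh/day = 1,328,696 kWh at £0.06/kWh → £79,721.76
4 Nov – 31 Dec 2025: 58 days × 4328 kWh/day = 251,024 kWh at £0.05/kWh → £12,551.20

£92,272.96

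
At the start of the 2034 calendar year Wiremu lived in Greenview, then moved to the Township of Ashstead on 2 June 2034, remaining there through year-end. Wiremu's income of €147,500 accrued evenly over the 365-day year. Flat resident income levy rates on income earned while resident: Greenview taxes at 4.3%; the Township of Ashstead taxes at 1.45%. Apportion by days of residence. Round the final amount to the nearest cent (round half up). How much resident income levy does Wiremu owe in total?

Greenview, 1 January – 1 June 2034: 152 days → €147,500 × 4.3% × 152/365 = €2,641.2603
The Township of Ashstead, 2 June – 31 December 2034: 213 days → €147,500 × 1.45% × 213/365 = €1,248.0925
Total = €3,889.3527

€3,889.35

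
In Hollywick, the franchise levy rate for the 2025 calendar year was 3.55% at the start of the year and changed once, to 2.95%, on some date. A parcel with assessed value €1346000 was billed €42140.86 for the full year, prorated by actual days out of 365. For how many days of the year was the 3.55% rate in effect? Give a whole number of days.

Let d = days at the first rate; then 365 − d days at the second rate.
€1346000 × [3.55%·d + 2.95%·(365−d)] / 365 = €42140.86
Solving gives d = 110, so the new rate took effect on April 21, 2025.

110 days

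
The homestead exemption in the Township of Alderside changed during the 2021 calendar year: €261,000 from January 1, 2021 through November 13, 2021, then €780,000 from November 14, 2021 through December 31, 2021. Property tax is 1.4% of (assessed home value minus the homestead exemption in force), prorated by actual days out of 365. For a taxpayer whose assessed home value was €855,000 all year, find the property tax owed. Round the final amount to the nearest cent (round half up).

January 1 – November 13, 2021: 317 days, exemption €261,000 → (€855,000 − €261,000) × 1.4% × 317/365 = €7,222.3890
November 14 – December 31, 2021: 48 days, exemption €780,000 → (€855,000 − €780,000) × 1.4% × 48/365 = €138.0822
Total = €7,360.4712

€7,360.47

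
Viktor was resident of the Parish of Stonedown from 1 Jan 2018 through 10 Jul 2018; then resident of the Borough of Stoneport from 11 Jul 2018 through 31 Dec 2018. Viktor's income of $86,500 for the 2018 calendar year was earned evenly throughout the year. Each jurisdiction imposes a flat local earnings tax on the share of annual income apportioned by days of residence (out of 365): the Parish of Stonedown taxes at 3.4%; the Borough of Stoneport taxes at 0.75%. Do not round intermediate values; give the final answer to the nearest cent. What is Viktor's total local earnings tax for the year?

The Parish of Stonedown, 1 Jan – 10 Jul 2018: 191 days → $86,500 × 3.4% × 191/365 = $1,538.9890
The Borough of Stoneport, 11 Jul – 31 Dec 2018: 174 days → $86,500 × 0.75% × 174/365 = $309.2671
Total = $1,848.2562

$1,848.26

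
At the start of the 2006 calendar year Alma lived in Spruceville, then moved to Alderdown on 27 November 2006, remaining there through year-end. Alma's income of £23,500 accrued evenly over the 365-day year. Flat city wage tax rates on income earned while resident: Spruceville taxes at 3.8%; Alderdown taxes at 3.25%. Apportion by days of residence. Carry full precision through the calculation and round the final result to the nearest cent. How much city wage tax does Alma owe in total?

£880.61

Spruceville, 1 January – 26 November 2006: 330 days → £23,500 × 3.8% × 330/365 = £807.3699
Alderdown, 27 November – 31 December 2006: 35 days → £23,500 × 3.25% × 35/365 = £73.2363
Total = £880.6062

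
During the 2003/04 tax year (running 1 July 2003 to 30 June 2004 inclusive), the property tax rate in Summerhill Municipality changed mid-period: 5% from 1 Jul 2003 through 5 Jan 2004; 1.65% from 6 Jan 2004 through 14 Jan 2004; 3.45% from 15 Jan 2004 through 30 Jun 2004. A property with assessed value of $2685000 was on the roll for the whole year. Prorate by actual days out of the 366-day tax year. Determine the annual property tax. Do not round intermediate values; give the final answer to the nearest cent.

$112935.06

1 Jul 2003 – 5 Jan 2004: 189 days at 5% → $2685000 × 5% × 189/366 = $69325.8197
6 Jan – 14 Jan 2004: 9 days at 1.65% → $2685000 × 1.65% × 9/366 = $1089.4057
15 Jan – 30 Jun 2004: 168 days at 3.45% → $2685000 × 3.45% × 168/366 = $42519.8361
Total = $112935.0615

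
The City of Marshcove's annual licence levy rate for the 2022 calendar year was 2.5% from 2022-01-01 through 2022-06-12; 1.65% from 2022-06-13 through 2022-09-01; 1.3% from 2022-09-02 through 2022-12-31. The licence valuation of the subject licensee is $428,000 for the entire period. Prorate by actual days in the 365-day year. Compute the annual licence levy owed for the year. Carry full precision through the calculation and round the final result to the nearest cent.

2022-01-01 to 2022-06-12: 163 days at 2.5% → $428,000 × 2.5% × 163/365 = $4,778.3562
2022-06-13 to 2022-09-01: 81 days at 1.65% → $428,000 × 1.65% × 81/365 = $1,567.1836
2022-09-02 to 2022-12-31: 121 days at 1.3% → $428,000 × 1.3% × 121/365 = $1,844.5041
Total = $8,190.0438

$8,190.04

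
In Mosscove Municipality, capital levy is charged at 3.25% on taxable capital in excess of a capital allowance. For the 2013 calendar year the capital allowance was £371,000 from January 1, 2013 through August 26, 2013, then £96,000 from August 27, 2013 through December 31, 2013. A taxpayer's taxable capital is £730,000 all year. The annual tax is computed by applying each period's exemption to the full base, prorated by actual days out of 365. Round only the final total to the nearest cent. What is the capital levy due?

January 1 – August 26, 2013: 238 days, exemption £371,000 → (£730,000 − £371,000) × 3.25% × 238/365 = £7,607.8493
August 27 – December 31, 2013: 127 days, exemption £96,000 → (£730,000 − £96,000) × 3.25% × 127/365 = £7,169.4110
Total = £14,777.2603

£14,777.26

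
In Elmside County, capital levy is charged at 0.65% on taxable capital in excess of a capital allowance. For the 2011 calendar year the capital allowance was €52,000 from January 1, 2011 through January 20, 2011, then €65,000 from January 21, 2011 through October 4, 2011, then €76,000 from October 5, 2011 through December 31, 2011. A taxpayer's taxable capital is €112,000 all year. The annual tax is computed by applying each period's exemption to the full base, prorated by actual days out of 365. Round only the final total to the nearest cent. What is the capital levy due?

January 1 – January 20, 2011: 20 days, exemption €52,000 → (€112,000 − €52,000) × 0.65% × 20/365 = €21.3699
January 21 – October 4, 2011: 257 days, exemption €65,000 → (€112,000 − €65,000) × 0.65% × 257/365 = €215.1055
October 5 – December 31, 2011: 88 days, exemption €76,000 → (€112,000 − €76,000) × 0.65% × 88/365 = €56.4164
Total = €292.8918

€292.89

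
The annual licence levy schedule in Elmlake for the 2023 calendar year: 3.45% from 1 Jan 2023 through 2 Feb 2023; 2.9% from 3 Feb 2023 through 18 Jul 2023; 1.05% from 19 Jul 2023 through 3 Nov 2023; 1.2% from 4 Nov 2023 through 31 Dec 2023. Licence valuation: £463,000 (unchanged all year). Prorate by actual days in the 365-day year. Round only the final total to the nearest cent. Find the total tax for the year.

1 Jan – 2 Feb 2023: 33 days at 3.45% → £463,000 × 3.45% × 33/365 = £1,444.1795
3 Feb – 18 Jul 2023: 166 days at 2.9% → £463,000 × 2.9% × 166/365 = £6,106.5260
19 Jul – 3 Nov 2023: 108 days at 1.05% → £463,000 × 1.05% × 108/365 = £1,438.4712
4 Nov – 31 Dec 2023: 58 days at 1.2% → £463,000 × 1.2% × 58/365 = £882.8712
Total = £9,872.0479

£9,872.05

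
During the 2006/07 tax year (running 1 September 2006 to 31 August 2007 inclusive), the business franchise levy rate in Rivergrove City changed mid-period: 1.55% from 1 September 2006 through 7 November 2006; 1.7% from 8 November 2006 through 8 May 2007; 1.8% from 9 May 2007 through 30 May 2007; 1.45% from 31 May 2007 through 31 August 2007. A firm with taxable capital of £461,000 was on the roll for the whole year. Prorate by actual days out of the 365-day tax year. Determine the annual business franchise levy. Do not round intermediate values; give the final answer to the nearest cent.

£7,442.31

1 September – 7 November 2006: 68 days at 1.55% → £461,000 × 1.55% × 68/365 = £1,331.2164
8 November 2006 – 8 May 2007: 182 days at 1.7% → £461,000 × 1.7% × 182/365 = £3,907.7644
9 May – 30 May 2007: 22 days at 1.8% → £461,000 × 1.8% × 22/365 = £500.1534
31 May – 31 August 2007: 93 days at 1.45% → £461,000 × 1.45% × 93/365 = £1,703.1740
Total = £7,442.3082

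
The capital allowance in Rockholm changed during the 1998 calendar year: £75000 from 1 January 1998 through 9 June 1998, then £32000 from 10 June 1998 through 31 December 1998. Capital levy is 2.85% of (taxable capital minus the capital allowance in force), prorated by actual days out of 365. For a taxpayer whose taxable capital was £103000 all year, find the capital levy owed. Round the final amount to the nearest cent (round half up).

1 January – 9 June 1998: 160 days, exemption £75000 → (£103000 − £75000) × 2.85% × 160/365 = £349.8082
10 June – 31 December 1998: 205 days, exemption £32000 → (£103000 − £32000) × 2.85% × 205/365 = £1136.4863
Total = £1486.2945

£1486.29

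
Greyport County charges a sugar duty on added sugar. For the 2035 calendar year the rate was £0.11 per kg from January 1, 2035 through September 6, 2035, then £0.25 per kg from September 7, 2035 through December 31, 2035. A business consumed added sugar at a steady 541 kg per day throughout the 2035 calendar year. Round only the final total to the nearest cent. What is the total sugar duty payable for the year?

£30,506.99

January 1 – September 6, 2035: 249 days × 541 kg/day = 134,709 kg at £0.11/kg → £14,817.99
September 7 – December 31, 2035: 116 days × 541 kg/day = 62,756 kg at £0.25/kg → £15,689.00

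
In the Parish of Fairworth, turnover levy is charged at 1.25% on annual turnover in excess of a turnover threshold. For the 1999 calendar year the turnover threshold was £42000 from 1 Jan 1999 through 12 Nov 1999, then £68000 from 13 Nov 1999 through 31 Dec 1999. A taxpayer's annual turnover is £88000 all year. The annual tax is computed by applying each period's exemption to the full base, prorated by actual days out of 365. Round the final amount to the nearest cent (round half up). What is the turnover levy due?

1 Jan – 12 Nov 1999: 316 days, exemption £42000 → (£88000 − £42000) × 1.25% × 316/365 = £497.8082
13 Nov – 31 Dec 1999: 49 days, exemption £68000 → (£88000 − £68000) × 1.25% × 49/365 = £33.5616
Total = £531.3699

£531.37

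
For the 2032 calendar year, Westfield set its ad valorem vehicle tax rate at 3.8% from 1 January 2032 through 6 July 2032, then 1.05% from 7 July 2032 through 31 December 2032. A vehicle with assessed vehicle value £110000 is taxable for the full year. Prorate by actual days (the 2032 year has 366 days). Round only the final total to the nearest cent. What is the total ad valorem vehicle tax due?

£2708.83

1 January – 6 July 2032: 188 days at 3.8% → £110000 × 3.8% × 188/366 = £2147.1038
7 July – 31 December 2032: 178 days at 1.05% → £110000 × 1.05% × 178/366 = £561.7213
Total = £2708.8251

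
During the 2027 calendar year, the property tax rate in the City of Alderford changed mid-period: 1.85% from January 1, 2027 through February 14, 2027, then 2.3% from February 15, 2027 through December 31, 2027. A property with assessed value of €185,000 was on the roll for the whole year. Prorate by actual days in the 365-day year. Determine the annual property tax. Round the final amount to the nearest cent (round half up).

January 1 – February 14, 2027: 45 days at 1.85% → €185,000 × 1.85% × 45/365 = €421.9521
February 15 – December 31, 2027: 320 days at 2.3% → €185,000 × 2.3% × 320/365 = €3,730.4110
Total = €4,152.3630

€4,152.36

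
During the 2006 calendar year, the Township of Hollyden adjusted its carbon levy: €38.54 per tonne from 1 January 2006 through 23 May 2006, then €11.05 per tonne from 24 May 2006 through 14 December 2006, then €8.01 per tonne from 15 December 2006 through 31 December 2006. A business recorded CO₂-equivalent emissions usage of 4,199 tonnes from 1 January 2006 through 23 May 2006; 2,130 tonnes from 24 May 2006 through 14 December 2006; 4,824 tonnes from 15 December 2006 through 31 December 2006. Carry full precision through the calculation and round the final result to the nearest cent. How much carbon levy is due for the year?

1 January – 23 May 2006: 4,199 tonnes at €38.54/tonne → €161,829.46
24 May – 14 December 2006: 2,130 tonnes at €11.05/tonne → €23,536.50
15 December – 31 December 2006: 4,824 tonnes at €8.01/tonne → €38,640.24

€224,006.20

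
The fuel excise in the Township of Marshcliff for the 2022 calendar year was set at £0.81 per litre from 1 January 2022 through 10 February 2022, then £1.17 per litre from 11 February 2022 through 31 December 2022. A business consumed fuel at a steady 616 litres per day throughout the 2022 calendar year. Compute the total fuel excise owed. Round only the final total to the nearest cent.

1 January – 10 February 2022: 41 days × 616 litres/day = 25,256 litres at £0.81/litre → £20,457.36
11 February – 31 December 2022: 324 days × 616 litres/day = 199,584 litres at £1.17/litre → £233,513.28

£253,970.64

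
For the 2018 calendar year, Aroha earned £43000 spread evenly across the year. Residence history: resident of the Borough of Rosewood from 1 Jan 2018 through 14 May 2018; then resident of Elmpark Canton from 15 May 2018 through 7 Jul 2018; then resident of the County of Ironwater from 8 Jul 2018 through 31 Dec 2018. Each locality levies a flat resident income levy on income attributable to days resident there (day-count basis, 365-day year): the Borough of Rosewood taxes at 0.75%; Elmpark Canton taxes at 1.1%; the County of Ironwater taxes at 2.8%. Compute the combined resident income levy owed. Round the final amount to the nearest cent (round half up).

£772.23

The Borough of Rosewood, 1 Jan – 14 May 2018: 134 days → £43000 × 0.75% × 134/365 = £118.3973
Elmpark Canton, 15 May – 7 Jul 2018: 54 days → £43000 × 1.1% × 54/365 = £69.9781
The County of Ironwater, 8 Jul – 31 Dec 2018: 177 days → £43000 × 2.8% × 177/365 = £583.8575
Total = £772.2329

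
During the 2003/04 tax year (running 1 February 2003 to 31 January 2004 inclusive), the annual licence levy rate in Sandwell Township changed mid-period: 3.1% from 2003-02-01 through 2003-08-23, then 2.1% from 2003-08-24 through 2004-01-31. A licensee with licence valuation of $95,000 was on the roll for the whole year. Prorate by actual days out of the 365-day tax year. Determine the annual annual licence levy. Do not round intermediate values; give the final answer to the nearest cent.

2003-02-01 to 2003-08-23: 204 days at 3.1% → $95,000 × 3.1% × 204/365 = $1,645.9726
2003-08-24 to 2004-01-31: 161 days at 2.1% → $95,000 × 2.1% × 161/365 = $879.9863
Total = $2,525.9589

$2,525.96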